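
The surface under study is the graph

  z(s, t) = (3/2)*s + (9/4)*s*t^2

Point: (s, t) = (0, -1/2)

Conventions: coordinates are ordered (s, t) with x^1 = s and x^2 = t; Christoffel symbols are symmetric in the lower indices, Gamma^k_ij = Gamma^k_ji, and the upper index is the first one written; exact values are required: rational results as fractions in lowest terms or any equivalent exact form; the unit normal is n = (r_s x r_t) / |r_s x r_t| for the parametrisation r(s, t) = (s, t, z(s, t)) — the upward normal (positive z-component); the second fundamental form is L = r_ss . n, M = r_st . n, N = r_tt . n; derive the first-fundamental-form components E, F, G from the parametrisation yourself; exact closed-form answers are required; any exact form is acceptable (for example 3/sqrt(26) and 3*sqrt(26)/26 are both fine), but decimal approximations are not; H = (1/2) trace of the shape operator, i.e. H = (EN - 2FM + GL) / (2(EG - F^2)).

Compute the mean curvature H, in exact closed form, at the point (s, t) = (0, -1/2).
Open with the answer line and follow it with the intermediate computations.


Answer: H = 0

z_s = 33/16, z_t = 0, z_ss = 0, z_st = -9/4, z_tt = 0
E = 1345/256, F = 0, G = 1; answer radicand W^2 = 1345/256
unnormalised second-form numerators: l = 0, m = -9/4, n = 0; L = l/sqrt(1345/256), and similarly M = m/sqrt(W^2), N = n/sqrt(W^2)
H = (E*n - 2*F*m + G*l) / (2*(EG - F^2)*sqrt(W^2)); E*n - 2*F*m + G*l = 0, EG - F^2 = 1345/256, so H = (0)/sqrt(1345/256)


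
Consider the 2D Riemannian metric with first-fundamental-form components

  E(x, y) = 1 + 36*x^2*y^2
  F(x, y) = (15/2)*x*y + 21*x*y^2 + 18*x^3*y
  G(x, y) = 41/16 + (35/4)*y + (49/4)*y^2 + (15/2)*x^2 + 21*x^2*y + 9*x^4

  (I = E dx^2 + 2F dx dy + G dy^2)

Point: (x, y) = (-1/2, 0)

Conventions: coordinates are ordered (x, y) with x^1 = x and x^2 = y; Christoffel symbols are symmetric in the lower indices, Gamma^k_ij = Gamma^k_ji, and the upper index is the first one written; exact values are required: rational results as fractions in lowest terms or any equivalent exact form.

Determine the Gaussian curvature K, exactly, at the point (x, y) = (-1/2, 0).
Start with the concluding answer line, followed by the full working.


Answer: K = -9/25

E = 1, F = 0, G = 5, EG - F^2 = 5 at the point
E_x = 0, E_y = 0, F_x = 0, F_y = -6, G_x = -12, G_y = 14
E_yy = 18, F_xy = 21, G_xx = 42
Compute both Brioschi determinants and normalise by (EG - F^2)^2.
M1 = [[-E_yy/2 + F_xy - G_xx/2, E_x/2, F_x - E_y/2], [F_y - G_x/2, E, F], [G_y/2, F, G]] = [[-9, 0, 0], [0, 1, 0], [7, 0, 5]]; det M1 = -45
M2 = [[0, E_y/2, G_x/2], [E_y/2, E, F], [G_x/2, F, G]] = [[0, 0, -6], [0, 1, 0], [-6, 0, 5]]; det M2 = -36
det M1 - det M2 = -9; K = -9 / (5)^2 = -9/25


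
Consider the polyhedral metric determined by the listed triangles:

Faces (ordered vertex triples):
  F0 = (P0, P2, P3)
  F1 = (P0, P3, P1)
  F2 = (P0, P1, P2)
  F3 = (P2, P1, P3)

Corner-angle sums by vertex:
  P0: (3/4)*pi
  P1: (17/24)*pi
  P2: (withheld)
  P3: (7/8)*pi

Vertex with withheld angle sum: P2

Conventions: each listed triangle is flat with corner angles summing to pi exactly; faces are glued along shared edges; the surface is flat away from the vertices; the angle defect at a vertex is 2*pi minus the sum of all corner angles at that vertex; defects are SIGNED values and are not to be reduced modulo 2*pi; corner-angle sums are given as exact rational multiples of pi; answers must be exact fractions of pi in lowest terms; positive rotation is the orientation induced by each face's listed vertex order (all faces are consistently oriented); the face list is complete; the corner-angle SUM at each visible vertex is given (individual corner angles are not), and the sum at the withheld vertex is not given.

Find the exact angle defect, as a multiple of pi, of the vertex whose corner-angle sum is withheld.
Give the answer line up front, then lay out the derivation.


Answer: defect(P2) = pi/3

V = 4, E = 6, F = 4; chi = V - E + F = 2
Gauss-Bonnet: total defect = 2*pi*chi = 4*pi; visible defects sum to (11/3)*pi


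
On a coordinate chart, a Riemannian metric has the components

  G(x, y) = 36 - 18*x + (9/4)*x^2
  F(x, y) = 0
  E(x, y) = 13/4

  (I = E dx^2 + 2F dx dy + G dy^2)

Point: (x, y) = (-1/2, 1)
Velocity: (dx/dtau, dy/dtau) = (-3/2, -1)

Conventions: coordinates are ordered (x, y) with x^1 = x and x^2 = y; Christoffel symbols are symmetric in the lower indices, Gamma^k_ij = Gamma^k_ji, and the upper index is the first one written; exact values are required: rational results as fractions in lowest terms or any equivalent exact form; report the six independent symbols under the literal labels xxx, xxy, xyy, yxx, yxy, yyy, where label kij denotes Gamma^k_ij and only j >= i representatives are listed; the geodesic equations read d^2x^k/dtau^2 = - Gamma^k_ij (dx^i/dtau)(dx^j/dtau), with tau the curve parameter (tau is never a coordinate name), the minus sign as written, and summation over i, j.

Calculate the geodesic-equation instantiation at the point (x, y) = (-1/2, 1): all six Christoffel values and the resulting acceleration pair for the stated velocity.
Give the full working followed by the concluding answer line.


E = 13/4, F = 0, G = 729/16 at the point
E_x = 0, E_y = 0, F_x = 0, F_y = 0, G_x = -81/4, G_y = 0
EG - F^2 = 9477/64;  g^inv = (64/9477) * [[729/16, 0], [0, 13/4]]
first-kind symbols [ij,l] = (1/2)(d_i g_jl + d_j g_il - d_l g_ij): [xx,x] = E_x/2 = 0, [xx,y] = F_x - E_y/2 = 0, [xy,x] = E_y/2 = 0, [xy,y] = G_x/2 = -81/8, [yy,x] = F_y - G_x/2 = 81/8, [yy,y] = G_y/2 = 0
Gamma^x_ij = (G*[ij,x] - F*[ij,y])/(EG - F^2), Gamma^y_ij = (E*[ij,y] - F*[ij,x])/(EG - F^2)
Gamma_xxx = 0, Gamma_xxy = 0, Gamma_xyy = 81/26, Gamma_yxx = 0, Gamma_yxy = -2/9, Gamma_yyy = 0
d^2x/dtau^2 = -(Gamma_xxx*(-3/2)^2 + 2*Gamma_xxy*(-3/2)*(-1) + Gamma_xyy*(-1)^2) = -81/26
d^2y/dtau^2 = -(Gamma_yxx*(-3/2)^2 + 2*Gamma_yxy*(-3/2)*(-1) + Gamma_yyy*(-1)^2) = 2/3

Answer: Gamma_xxx = 0, Gamma_xxy = 0, Gamma_xyy = 81/26, Gamma_yxx = 0, Gamma_yxy = -2/9, Gamma_yyy = 0; accelerations (d^2x/dtau^2, d^2y/dtau^2) = (-81/26, 2/3)


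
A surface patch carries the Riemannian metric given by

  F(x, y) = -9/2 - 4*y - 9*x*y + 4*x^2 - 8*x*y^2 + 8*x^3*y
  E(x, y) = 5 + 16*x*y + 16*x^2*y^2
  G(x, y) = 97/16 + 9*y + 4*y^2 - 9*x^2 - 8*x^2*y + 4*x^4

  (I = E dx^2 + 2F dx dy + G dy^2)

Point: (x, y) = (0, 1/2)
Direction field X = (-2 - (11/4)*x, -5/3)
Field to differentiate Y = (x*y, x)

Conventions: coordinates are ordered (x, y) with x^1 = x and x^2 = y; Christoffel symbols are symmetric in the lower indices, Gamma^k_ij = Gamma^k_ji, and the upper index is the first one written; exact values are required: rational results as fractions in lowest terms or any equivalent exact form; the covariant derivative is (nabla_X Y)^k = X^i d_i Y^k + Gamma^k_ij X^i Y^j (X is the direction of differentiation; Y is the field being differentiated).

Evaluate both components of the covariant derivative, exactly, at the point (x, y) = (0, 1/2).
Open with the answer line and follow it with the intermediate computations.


Answer: (nabla_X Y)^x = -1, (nabla_X Y)^y = -2

E = 5, F = -13/2, G = 185/16 at the point
E_x = 8, E_y = 0, F_x = -13/2, F_y = -4, G_x = 0, G_y = 13
EG - F^2 = 249/16;  g^inv = (16/249) * [[185/16, 13/2], [13/2, 5]]
first-kind symbols [ij,l] = (1/2)(d_i g_jl + d_j g_il - d_l g_ij): [xx,x] = E_x/2 = 4, [xx,y] = F_x - E_y/2 = -13/2, [xy,x] = E_y/2 = 0, [xy,y] = G_x/2 = 0, [yy,x] = F_y - G_x/2 = -4, [yy,y] = G_y/2 = 13/2
Gamma^x_ij = (G*[ij,x] - F*[ij,y])/(EG - F^2), Gamma^y_ij = (E*[ij,y] - F*[ij,x])/(EG - F^2)
Gamma_xxx = 64/249, Gamma_xxy = 0, Gamma_xyy = -64/249, Gamma_yxx = -104/249, Gamma_yxy = 0, Gamma_yyy = 104/249
X = (-2, -5/3), Y = (0, 0) at the point


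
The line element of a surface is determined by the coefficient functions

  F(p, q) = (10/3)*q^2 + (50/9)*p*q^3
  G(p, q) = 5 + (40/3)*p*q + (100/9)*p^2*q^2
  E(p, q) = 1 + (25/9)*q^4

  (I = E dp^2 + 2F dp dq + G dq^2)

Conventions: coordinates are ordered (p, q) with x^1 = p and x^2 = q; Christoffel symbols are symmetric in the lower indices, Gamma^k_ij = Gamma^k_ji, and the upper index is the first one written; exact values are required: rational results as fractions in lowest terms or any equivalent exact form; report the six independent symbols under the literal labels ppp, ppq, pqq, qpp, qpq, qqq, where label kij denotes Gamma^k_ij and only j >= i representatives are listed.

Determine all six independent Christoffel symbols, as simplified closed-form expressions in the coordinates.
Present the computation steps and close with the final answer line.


E = 1 + (25/9)*q^4; F = (10/3)*q^2 + (50/9)*p*q^3; G = 5 + (40/3)*p*q + (100/9)*p^2*q^2
Gamma^k_ij = (1/2) g^{kl} (d_i g_jl + d_j g_il - d_l g_ij), with g^inv = (1/(EG-F^2)) [[G, -F], [-F, E]]
first partials: E_p = 0, E_q = (100/9)*q^3, F_p = (50/9)*q^3, F_q = (20/3)*q + (50/3)*p*q^2, G_p = (40/3)*q + (200/9)*p*q^2, G_q = (40/3)*p + (200/9)*p^2*q
D = EG - F^2 = 5 + (40/3)*p*q + (25/9)*q^4 + (100/9)*p^2*q^2
expanded: Gamma^p_pp = (G E_p - 2F F_p + F E_q)/(2D), Gamma^p_pq = (G E_q - F G_p)/(2D), Gamma^p_qq = (2G F_q - G G_p - F G_q)/(2D), Gamma^q_pp = (2E F_p - E E_q - F E_p)/(2D), Gamma^q_pq = (E G_p - F E_q)/(2D), Gamma^q_qq = (E G_q - 2F F_q + F G_p)/(2D); substitute and cancel common factors

Answer: Gamma_ppp = 0, Gamma_ppq = 10*q^3/(20*p^2*q^2 + 24*p*q + 5*q^4 + 9), Gamma_pqq = 10*p*q^2/(20*p^2*q^2 + 24*p*q + 5*q^4 + 9), Gamma_qpp = 0, Gamma_qpq = (20*p*q^2 + 12*q)/(20*p^2*q^2 + 24*p*q + 5*q^4 + 9), Gamma_qqq = (20*p^2*q + 12*p)/(20*p^2*q^2 + 24*p*q + 5*q^4 + 9)


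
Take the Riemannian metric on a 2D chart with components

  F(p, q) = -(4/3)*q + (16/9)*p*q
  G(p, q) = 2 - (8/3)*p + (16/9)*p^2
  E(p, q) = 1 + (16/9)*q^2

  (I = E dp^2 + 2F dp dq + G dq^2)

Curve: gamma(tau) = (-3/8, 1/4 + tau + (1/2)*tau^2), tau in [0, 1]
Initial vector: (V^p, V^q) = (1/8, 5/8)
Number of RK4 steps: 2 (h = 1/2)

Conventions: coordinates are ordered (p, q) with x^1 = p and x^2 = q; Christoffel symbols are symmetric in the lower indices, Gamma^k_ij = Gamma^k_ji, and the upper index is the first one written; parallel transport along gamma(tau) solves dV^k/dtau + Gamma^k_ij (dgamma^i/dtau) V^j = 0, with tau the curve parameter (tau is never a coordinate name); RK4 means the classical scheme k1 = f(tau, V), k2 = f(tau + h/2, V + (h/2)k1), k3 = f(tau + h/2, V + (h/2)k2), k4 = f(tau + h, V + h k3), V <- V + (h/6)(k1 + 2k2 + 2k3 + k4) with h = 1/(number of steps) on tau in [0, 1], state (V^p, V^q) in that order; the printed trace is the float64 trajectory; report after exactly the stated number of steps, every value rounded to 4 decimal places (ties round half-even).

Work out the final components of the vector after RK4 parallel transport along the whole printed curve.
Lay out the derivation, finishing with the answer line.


gamma'(tau) = (0, 1 + tau); f(tau, V)^k = -Gamma^k_ij(gamma(tau)) gamma'^i(tau) V^j; h = 1/2; intermediate values shown to 6 dp
curve data and Christoffel symbols at the stage parameters:
  tau = 0.000000: gamma = (-0.375000, 0.250000), gamma' = (0.000000, 1.000000); Gamma_ppp = 0.000000, Gamma_ppq = 0.132231, Gamma_pqq = 0.000000, Gamma_qpp = 0.000000, Gamma_qpq = -0.595041, Gamma_qqq = 0.000000
  tau = 0.250000: gamma = (-0.375000, 0.531250), gamma' = (0.000000, 1.250000); Gamma_ppp = 0.000000, Gamma_ppq = 0.251735, Gamma_pqq = 0.000000, Gamma_qpp = 0.000000, Gamma_qpq = -0.533087, Gamma_qqq = 0.000000
  tau = 0.500000: gamma = (-0.375000, 0.875000), gamma' = (0.000000, 1.500000); Gamma_ppp = 0.000000, Gamma_ppq = 0.337349, Gamma_pqq = 0.000000, Gamma_qpp = 0.000000, Gamma_qpq = -0.433735, Gamma_qqq = 0.000000
  tau = 0.750000: gamma = (-0.375000, 1.281250), gamma' = (0.000000, 1.750000); Gamma_ppp = 0.000000, Gamma_ppq = 0.369265, Gamma_pqq = 0.000000, Gamma_qpp = 0.000000, Gamma_qpq = -0.324233, Gamma_qqq = 0.000000
  tau = 1.000000: gamma = (-0.375000, 1.750000), gamma' = (0.000000, 2.000000); Gamma_ppp = 0.000000, Gamma_ppq = 0.357827, Gamma_pqq = 0.000000, Gamma_qpp = 0.000000, Gamma_qpq = -0.230032, Gamma_qqq = 0.000000
step 0: V^p = 0.1250, V^q = 0.6250
step 1: k1 = (-0.016529, 0.074380), k2 = (-0.038033, 0.080541), k3 = (-0.036342, 0.076959), k4 = (-0.054058, 0.069503); V <- V + (h/6)(k1 + 2k2 + 2k3 + k4): V^p = 0.1067, V^q = 0.6632
step 2: k1 = (-0.054004, 0.069434), k2 = (-0.060241, 0.052894), k3 = (-0.059233, 0.052010), k4 = (-0.055181, 0.035473); V <- V + (h/6)(k1 + 2k2 + 2k3 + k4): V^p = 0.0777, V^q = 0.6895

Answer: V^p = 0.0777, V^q = 0.6895


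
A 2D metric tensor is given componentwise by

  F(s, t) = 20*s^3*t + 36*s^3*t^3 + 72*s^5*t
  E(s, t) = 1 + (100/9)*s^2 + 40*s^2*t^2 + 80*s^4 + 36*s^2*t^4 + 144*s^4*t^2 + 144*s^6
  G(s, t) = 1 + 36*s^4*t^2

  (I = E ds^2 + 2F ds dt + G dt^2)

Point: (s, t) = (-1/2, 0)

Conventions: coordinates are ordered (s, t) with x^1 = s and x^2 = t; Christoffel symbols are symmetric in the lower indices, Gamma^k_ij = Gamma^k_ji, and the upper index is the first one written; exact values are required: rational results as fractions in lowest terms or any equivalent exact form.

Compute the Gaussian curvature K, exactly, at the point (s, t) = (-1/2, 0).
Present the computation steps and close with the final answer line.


E = 397/36, F = 0, G = 1, EG - F^2 = 397/36 at the point
E_s = -703/9, E_t = 0, F_s = 0, F_t = -19/4, G_s = 0, G_t = 0
E_tt = 38, F_st = 75/2, G_ss = 0
Brioschi: K = (det M1 - det M2) / (EG - F^2)^2 with the standard first/second-derivative matrices M1, M2.
M1 = [[-E_tt/2 + F_st - G_ss/2, E_s/2, F_s - E_t/2], [F_t - G_s/2, E, F], [G_t/2, F, G]] = [[37/2, -703/18, 0], [-19/4, 397/36, 0], [0, 0, 1]]; det M1 = 37/2
M2 = [[0, E_t/2, G_s/2], [E_t/2, E, F], [G_s/2, F, G]] = [[0, 0, 0], [0, 397/36, 0], [0, 0, 1]]; det M2 = 0
det M1 - det M2 = 37/2; K = 37/2 / (397/36)^2 = 23976/157609

Answer: K = 23976/157609


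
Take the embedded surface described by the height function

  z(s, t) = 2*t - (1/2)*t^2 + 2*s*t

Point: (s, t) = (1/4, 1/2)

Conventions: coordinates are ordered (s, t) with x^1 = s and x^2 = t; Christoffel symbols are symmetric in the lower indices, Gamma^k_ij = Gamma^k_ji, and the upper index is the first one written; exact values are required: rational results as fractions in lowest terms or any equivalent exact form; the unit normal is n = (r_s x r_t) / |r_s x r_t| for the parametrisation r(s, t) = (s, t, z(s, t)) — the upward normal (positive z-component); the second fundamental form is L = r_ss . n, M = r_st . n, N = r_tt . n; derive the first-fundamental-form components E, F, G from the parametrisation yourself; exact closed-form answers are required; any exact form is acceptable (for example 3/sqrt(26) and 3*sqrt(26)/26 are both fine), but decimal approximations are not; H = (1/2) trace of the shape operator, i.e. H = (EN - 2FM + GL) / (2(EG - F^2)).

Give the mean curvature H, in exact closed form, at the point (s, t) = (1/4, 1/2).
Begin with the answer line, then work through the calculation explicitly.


Answer: H = -5*sqrt(6)/36

z_s = 1, z_t = 2, z_ss = 0, z_st = 2, z_tt = -1
E = 2, F = 2, G = 5; answer radicand W^2 = 6
unnormalised second-form numerators: l = 0, m = 2, n = -1; L = l/sqrt(6), and similarly M = m/sqrt(W^2), N = n/sqrt(W^2)
H = (E*n - 2*F*m + G*l) / (2*(EG - F^2)*sqrt(W^2)); E*n - 2*F*m + G*l = -10, EG - F^2 = 6, so H = (-5/6)/sqrt(6)


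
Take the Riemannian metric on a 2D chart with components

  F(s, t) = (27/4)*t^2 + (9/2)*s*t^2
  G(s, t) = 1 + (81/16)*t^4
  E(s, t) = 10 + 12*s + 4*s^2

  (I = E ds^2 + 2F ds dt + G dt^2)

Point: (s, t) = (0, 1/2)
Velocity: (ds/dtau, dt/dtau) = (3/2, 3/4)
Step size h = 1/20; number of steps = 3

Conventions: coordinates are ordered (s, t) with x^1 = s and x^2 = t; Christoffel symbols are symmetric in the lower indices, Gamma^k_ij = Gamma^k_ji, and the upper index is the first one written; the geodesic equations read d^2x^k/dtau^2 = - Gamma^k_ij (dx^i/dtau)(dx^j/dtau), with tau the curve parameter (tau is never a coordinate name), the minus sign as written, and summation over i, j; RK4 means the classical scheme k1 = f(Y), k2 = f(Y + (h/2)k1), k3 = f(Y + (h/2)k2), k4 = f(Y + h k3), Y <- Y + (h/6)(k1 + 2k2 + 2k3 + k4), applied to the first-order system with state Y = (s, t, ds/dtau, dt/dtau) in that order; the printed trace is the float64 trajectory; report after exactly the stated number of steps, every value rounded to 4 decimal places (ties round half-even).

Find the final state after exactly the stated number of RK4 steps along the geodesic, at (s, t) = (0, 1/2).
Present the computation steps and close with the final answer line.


f(Y) = (ds/dtau, dt/dtau, -Gamma^s_ij Y'^i Y'^j, -Gamma^t_ij Y'^i Y'^j) with the Gammas evaluated at the stage position; h = 0.050000; intermediate values shown to 6 dp
step 0: s = 0.0000, t = 0.5000, ds/dtau = 1.5000, dt/dtau = 0.7500
step 1:
  k1: at (s, t) = (0.000000, 0.500000), (ds/dtau, dt/dtau) = (1.500000, 0.750000); Gamma_sss = 0.581598, Gamma_sst = 0.000000, Gamma_stt = 0.654298, Gamma_tss = 0.109050, Gamma_tst = 0.000000, Gamma_ttt = 0.122681; k1 = (1.500000, 0.750000, -1.676638, -0.314370)
  k2: at (s, t) = (0.037500, 0.518750), (ds/dtau, dt/dtau) = (1.458084, 0.742141); Gamma_sss = 0.568275, Gamma_sst = 0.000000, Gamma_stt = 0.663283, Gamma_tss = 0.111895, Gamma_tst = 0.000000, Gamma_ttt = 0.130603; k2 = (1.458084, 0.742141, -1.573476, -0.309823)
  k3: at (s, t) = (0.036452, 0.518554), (ds/dtau, dt/dtau) = (1.460663, 0.742254); Gamma_sss = 0.568594, Gamma_sst = 0.000000, Gamma_stt = 0.663404, Gamma_tss = 0.111950, Gamma_tst = 0.000000, Gamma_ttt = 0.130617; k3 = (1.460663, 0.742254, -1.578612, -0.310811)
  k4: at (s, t) = (0.073033, 0.537113), (ds/dtau, dt/dtau) = (1.421069, 0.734459); Gamma_sss = 0.555888, Gamma_sst = 0.000000, Gamma_stt = 0.671793, Gamma_tss = 0.114692, Gamma_tst = 0.000000, Gamma_ttt = 0.138606; k4 = (1.421069, 0.734459, -1.484967, -0.306381)
  Y <- Y + (h/6)(k1 + 2k2 + 2k3 + k4): s = 0.0730, t = 0.5371, ds/dtau = 1.4211, dt/dtau = 0.7345
step 2:
  k1: at (s, t) = (0.072988, 0.537110), (ds/dtau, dt/dtau) = (1.421118, 0.734483); Gamma_sss = 0.555900, Gamma_sst = 0.000000, Gamma_stt = 0.671805, Gamma_tss = 0.114697, Gamma_tst = 0.000000, Gamma_ttt = 0.138611; k1 = (1.421118, 0.734483, -1.485099, -0.306415)
  k2: at (s, t) = (0.108516, 0.555472), (ds/dtau, dt/dtau) = (1.383991, 0.726823); Gamma_sss = 0.543819, Gamma_sst = 0.000000, Gamma_stt = 0.679672, Gamma_tss = 0.117356, Gamma_tst = 0.000000, Gamma_ttt = 0.146674; k2 = (1.383991, 0.726823, -1.400699, -0.302271)
  k3: at (s, t) = (0.107588, 0.555281), (ds/dtau, dt/dtau) = (1.386101, 0.726926); Gamma_sss = 0.544085, Gamma_sst = 0.000000, Gamma_stt = 0.679770, Gamma_tss = 0.117401, Gamma_tst = 0.000000, Gamma_ttt = 0.146678; k3 = (1.386101, 0.726926, -1.404543, -0.303067)
  k4: at (s, t) = (0.142293, 0.573457), (ds/dtau, dt/dtau) = (1.350891, 0.719330); Gamma_sss = 0.532521, Gamma_sst = 0.000000, Gamma_stt = 0.687100, Gamma_tss = 0.119961, Gamma_tst = 0.000000, Gamma_ttt = 0.154783; k4 = (1.350891, 0.719330, -1.327332, -0.299008)
  Y <- Y + (h/6)(k1 + 2k2 + 2k3 + k4): s = 0.1423, t = 0.5735, ds/dtau = 1.3509, dt/dtau = 0.7193
step 3:
  k1: at (s, t) = (0.142256, 0.573455), (ds/dtau, dt/dtau) = (1.350928, 0.719349); Gamma_sss = 0.532530, Gamma_sst = 0.000000, Gamma_stt = 0.687110, Gamma_tss = 0.119965, Gamma_tst = 0.000000, Gamma_ttt = 0.154787; k1 = (1.350928, 0.719349, -1.327424, -0.299033)
  k2: at (s, t) = (0.176030, 0.591438), (ds/dtau, dt/dtau) = (1.317742, 0.711873); Gamma_sss = 0.521488, Gamma_sst = 0.000000, Gamma_stt = 0.693963, Gamma_tss = 0.122443, Gamma_tst = 0.000000, Gamma_ttt = 0.162939; k2 = (1.317742, 0.711873, -1.257210, -0.295187)
  k3: at (s, t) = (0.175200, 0.591252), (ds/dtau, dt/dtau) = (1.319497, 0.711969); Gamma_sss = 0.521713, Gamma_sst = 0.000000, Gamma_stt = 0.694043, Gamma_tss = 0.122479, Gamma_tst = 0.000000, Gamma_ttt = 0.162936; k3 = (1.319497, 0.711969, -1.260151, -0.295837)
  k4: at (s, t) = (0.208231, 0.609053), (ds/dtau, dt/dtau) = (1.287920, 0.704557); Gamma_sss = 0.511109, Gamma_sst = 0.000000, Gamma_stt = 0.700408, Gamma_tss = 0.124862, Gamma_tst = 0.000000, Gamma_ttt = 0.171107; k4 = (1.287920, 0.704557, -1.195479, -0.292051)
  Y <- Y + (h/6)(k1 + 2k2 + 2k3 + k4): s = 0.2082, t = 0.6091, ds/dtau = 1.2879, dt/dtau = 0.7046

Answer: s = 0.2082, t = 0.6091, ds/dtau = 1.2879, dt/dtau = 0.7046


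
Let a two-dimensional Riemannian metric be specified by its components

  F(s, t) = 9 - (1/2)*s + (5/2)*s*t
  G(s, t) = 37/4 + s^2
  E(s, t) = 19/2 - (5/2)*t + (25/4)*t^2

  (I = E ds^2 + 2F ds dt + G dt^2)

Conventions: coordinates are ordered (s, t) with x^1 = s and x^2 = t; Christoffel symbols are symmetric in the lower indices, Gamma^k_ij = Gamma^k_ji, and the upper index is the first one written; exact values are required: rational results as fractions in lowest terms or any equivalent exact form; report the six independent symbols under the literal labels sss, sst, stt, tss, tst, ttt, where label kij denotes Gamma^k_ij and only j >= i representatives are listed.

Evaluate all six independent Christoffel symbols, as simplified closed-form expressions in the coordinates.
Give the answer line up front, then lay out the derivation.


Answer: Gamma_sss = (150*s*t^2 - 60*s*t + 6*s + 540*t - 108)/(148*s^2 - 720*s*t + 144*s + 925*t^2 - 370*t + 110), Gamma_sst = (60*s^2*t - 12*s^2 - 144*s + 925*t - 185)/(148*s^2 - 720*s*t + 144*s + 925*t^2 - 370*t + 110), Gamma_stt = (24*s^3 + 222*s)/(148*s^2 - 720*s*t + 144*s + 925*t^2 - 370*t + 110), Gamma_tss = (-375*t^3 + 225*t^2 - 600*t + 114)/(148*s^2 - 720*s*t + 144*s + 925*t^2 - 370*t + 110), Gamma_tst = (-150*s*t^2 + 60*s*t + 142*s - 900*t + 180)/(148*s^2 - 720*s*t + 144*s + 925*t^2 - 370*t + 110), Gamma_ttt = (-60*s^2*t + 12*s^2 - 216*s)/(148*s^2 - 720*s*t + 144*s + 925*t^2 - 370*t + 110)

E = 19/2 - (5/2)*t + (25/4)*t^2; F = 9 - (1/2)*s + (5/2)*s*t; G = 37/4 + s^2
Gamma^k_ij = (1/2) g^{kl} (d_i g_jl + d_j g_il - d_l g_ij), with g^inv = (1/(EG-F^2)) [[G, -F], [-F, E]]
first partials: E_s = 0, E_t = -5/2 + (25/2)*t, F_s = -1/2 + (5/2)*t, F_t = (5/2)*s, G_s = 2*s, G_t = 0
D = EG - F^2 = 55/8 - (185/8)*t + 9*s + (925/16)*t^2 - 45*s*t + (37/4)*s^2
expanded: Gamma^s_ss = (G E_s - 2F F_s + F E_t)/(2D), Gamma^s_st = (G E_t - F G_s)/(2D), Gamma^s_tt = (2G F_t - G G_s - F G_t)/(2D), Gamma^t_ss = (2E F_s - E E_t - F E_s)/(2D), Gamma^t_st = (E G_s - F E_t)/(2D), Gamma^t_tt = (E G_t - 2F F_t + F G_s)/(2D); substitute and cancel common factors


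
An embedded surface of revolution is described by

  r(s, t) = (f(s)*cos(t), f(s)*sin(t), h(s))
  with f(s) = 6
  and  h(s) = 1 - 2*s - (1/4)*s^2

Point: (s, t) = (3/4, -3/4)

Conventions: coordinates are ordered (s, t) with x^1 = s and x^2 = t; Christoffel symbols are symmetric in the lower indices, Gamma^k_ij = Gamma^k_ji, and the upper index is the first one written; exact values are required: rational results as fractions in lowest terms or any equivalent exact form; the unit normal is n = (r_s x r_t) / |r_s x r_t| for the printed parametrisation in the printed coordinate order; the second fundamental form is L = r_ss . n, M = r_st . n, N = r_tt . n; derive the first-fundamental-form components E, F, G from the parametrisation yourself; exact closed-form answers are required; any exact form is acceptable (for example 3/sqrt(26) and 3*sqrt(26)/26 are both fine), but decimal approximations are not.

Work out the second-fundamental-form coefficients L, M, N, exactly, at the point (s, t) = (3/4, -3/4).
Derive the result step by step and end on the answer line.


f = 6, f' = 0, f'' = 0, h' = -19/8, h'' = -1/2
E = 361/64, F = 0, G = 36; answer radicand W^2 = 361/64
unnormalised second-form numerators: l = 0, m = 0, n = -57/4; L = l/sqrt(361/64), and similarly M = m/sqrt(W^2), N = n/sqrt(W^2)

Answer: L = 0, M = 0, N = -6


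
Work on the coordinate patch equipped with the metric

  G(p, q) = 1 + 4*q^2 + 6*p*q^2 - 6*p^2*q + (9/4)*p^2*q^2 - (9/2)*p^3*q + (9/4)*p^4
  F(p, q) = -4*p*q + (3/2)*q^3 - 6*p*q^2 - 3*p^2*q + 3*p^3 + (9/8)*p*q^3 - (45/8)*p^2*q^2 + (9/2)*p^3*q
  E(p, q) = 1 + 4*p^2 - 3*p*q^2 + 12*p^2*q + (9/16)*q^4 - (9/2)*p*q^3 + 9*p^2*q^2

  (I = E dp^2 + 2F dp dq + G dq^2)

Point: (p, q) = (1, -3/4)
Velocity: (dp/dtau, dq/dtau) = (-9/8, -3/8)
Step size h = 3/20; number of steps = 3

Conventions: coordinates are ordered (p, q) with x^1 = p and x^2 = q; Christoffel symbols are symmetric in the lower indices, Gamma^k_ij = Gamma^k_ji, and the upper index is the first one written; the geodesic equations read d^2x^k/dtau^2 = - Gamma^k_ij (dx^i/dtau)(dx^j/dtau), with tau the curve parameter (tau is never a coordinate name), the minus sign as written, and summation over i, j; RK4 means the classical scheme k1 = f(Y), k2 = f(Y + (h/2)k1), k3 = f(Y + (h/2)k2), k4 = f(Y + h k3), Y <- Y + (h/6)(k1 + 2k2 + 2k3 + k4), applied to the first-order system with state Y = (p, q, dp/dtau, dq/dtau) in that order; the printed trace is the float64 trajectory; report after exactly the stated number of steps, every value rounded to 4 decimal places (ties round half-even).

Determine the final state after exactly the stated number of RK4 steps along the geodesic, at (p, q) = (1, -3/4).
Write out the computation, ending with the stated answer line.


f(Y) = (dp/dtau, dq/dtau, -Gamma^p_ij Y'^i Y'^j, -Gamma^q_ij Y'^i Y'^j) with the Gammas evaluated at the stage position; h = 0.150000; intermediate values shown to 6 dp
step 0: p = 1.0000, q = -0.7500, dp/dtau = -1.1250, dq/dtau = -0.3750
step 1:
  k1: at (p, q) = (1.000000, -0.750000), (dp/dtau, dq/dtau) = (-1.125000, -0.375000); Gamma_ppp = 0.009096, Gamma_ppq = -0.150077, Gamma_pqq = 0.127338, Gamma_qpp = -0.055843, Gamma_qpq = 0.921405, Gamma_qqq = -0.781798; k1 = (-1.125000, -0.375000, 0.097209, -0.596819)
  k2: at (p, q) = (0.915625, -0.778125), (dp/dtau, dq/dtau) = (-1.117709, -0.419761); Gamma_ppp = 0.015266, Gamma_ppq = -0.178703, Gamma_pqq = 0.154020, Gamma_qpp = -0.077962, Gamma_qpq = 0.912592, Gamma_qqq = -0.786541; k2 = (-1.117709, -0.419761, 0.121475, -0.620340)
  k3: at (p, q) = (0.916172, -0.781482), (dp/dtau, dq/dtau) = (-1.115889, -0.421525); Gamma_ppp = 0.015883, Gamma_ppq = -0.180789, Gamma_pqq = 0.155590, Gamma_qpp = -0.079987, Gamma_qpq = 0.910473, Gamma_qqq = -0.783569; k3 = (-1.115889, -0.421525, 0.122654, -0.617701)
  k4: at (p, q) = (0.832617, -0.813229), (dp/dtau, dq/dtau) = (-1.106602, -0.467655); Gamma_ppp = 0.024774, Gamma_ppq = -0.209474, Gamma_pqq = 0.183061, Gamma_qpp = -0.105810, Gamma_qpq = 0.894658, Gamma_qqq = -0.781849; k4 = (-1.106602, -0.467655, 0.146435, -0.625422)
  Y <- Y + (h/6)(k1 + 2k2 + 2k3 + k4): p = 0.8325, q = -0.8131, dp/dtau = -1.1067, dq/dtau = -0.4675
step 2:
  k1: at (p, q) = (0.832530, -0.813131), (dp/dtau, dq/dtau) = (-1.106702, -0.467458); Gamma_ppp = 0.024755, Gamma_ppq = -0.209427, Gamma_pqq = 0.183033, Gamma_qpp = -0.105758, Gamma_qpq = 0.894720, Gamma_qqq = -0.781959; k1 = (-1.106702, -0.467458, 0.146373, -0.625341)
  k2: at (p, q) = (0.749527, -0.848190), (dp/dtau, dq/dtau) = (-1.095724, -0.514359); Gamma_ppp = 0.036611, Gamma_ppq = -0.236707, Gamma_pqq = 0.210045, Gamma_qpp = -0.134923, Gamma_qpq = 0.872330, Gamma_qqq = -0.774075; k2 = (-1.095724, -0.514359, 0.167288, -0.616500)
  k3: at (p, q) = (0.750351, -0.851708), (dp/dtau, dq/dtau) = (-1.094156, -0.513696); Gamma_ppp = 0.037503, Gamma_ppq = -0.238386, Gamma_pqq = 0.211154, Gamma_qpp = -0.136902, Gamma_qpq = 0.870210, Gamma_qqq = -0.770803; k3 = (-1.094156, -0.513696, 0.167358, -0.610929)
  k4: at (p, q) = (0.668407, -0.890185), (dp/dtau, dq/dtau) = (-1.081599, -0.559097); Gamma_ppp = 0.052710, Gamma_ppq = -0.262582, Gamma_pqq = 0.236023, Gamma_qpp = -0.169022, Gamma_qpq = 0.842014, Gamma_qqq = -0.756845; k4 = (-1.081599, -0.559097, 0.182136, -0.584050)
  Y <- Y + (h/6)(k1 + 2k2 + 2k3 + k4): p = 0.6683, q = -0.8902, dp/dtau = -1.0818, dq/dtau = -0.5591
step 3:
  k1: at (p, q) = (0.668328, -0.890197), (dp/dtau, dq/dtau) = (-1.081757, -0.559064); Gamma_ppp = 0.052718, Gamma_ppq = -0.262593, Gamma_pqq = 0.236038, Gamma_qpp = -0.169039, Gamma_qpq = 0.842000, Gamma_qqq = -0.756852; k1 = (-1.081757, -0.559064, 0.182153, -0.584070)
  k2: at (p, q) = (0.587197, -0.932127), (dp/dtau, dq/dtau) = (-1.068096, -0.602870); Gamma_ppp = 0.071261, Gamma_ppq = -0.282740, Gamma_pqq = 0.257776, Gamma_qpp = -0.203891, Gamma_qpq = 0.808972, Gamma_qqq = -0.737546; k2 = (-1.068096, -0.602870, 0.189140, -0.541164)
  k3: at (p, q) = (0.588221, -0.935413), (dp/dtau, dq/dtau) = (-1.067572, -0.599652); Gamma_ppp = 0.072249, Gamma_ppq = -0.283873, Gamma_pqq = 0.258293, Gamma_qpp = -0.205479, Gamma_qpq = 0.807347, Gamma_qqq = -0.734596; k3 = (-1.067572, -0.599652, 0.188234, -0.535346)
  k4: at (p, q) = (0.508193, -0.980145), (dp/dtau, dq/dtau) = (-1.053522, -0.639366); Gamma_ppp = 0.093810, Gamma_ppq = -0.298735, Gamma_pqq = 0.275542, Gamma_qpp = -0.242253, Gamma_qpq = 0.771451, Gamma_qqq = -0.711558; k4 = (-1.053522, -0.639366, 0.185689, -0.479521)
  Y <- Y + (h/6)(k1 + 2k2 + 2k3 + k4): p = 0.5082, q = -0.9803, dp/dtau = -1.0537, dq/dtau = -0.6395

Answer: p = 0.5082, q = -0.9803, dp/dtau = -1.0537, dq/dtau = -0.6395


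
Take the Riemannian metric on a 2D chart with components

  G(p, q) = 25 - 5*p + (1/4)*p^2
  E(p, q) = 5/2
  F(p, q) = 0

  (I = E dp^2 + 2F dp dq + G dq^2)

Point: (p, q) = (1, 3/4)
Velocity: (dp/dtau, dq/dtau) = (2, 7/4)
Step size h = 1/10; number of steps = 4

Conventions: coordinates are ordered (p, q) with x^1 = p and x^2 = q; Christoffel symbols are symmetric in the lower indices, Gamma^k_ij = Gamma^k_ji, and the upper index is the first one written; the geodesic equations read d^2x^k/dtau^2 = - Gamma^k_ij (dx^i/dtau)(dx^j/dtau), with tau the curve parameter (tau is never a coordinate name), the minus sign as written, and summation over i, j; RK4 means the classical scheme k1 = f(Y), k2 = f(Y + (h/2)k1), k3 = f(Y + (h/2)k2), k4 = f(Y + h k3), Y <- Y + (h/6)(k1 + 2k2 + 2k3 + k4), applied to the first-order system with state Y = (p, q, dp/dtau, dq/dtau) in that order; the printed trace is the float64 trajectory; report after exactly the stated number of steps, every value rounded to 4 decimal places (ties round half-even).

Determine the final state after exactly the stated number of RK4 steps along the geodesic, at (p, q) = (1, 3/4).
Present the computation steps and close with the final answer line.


f(Y) = (dp/dtau, dq/dtau, -Gamma^p_ij Y'^i Y'^j, -Gamma^q_ij Y'^i Y'^j) with the Gammas evaluated at the stage position; h = 0.100000; intermediate values shown to 6 dp
step 0: p = 1.0000, q = 0.7500, dp/dtau = 2.0000, dq/dtau = 1.7500
step 1:
  k1: at (p, q) = (1.000000, 0.750000), (dp/dtau, dq/dtau) = (2.000000, 1.750000); Gamma_ppp = 0.000000, Gamma_ppq = 0.000000, Gamma_pqq = 0.900000, Gamma_qpp = 0.000000, Gamma_qpq = -0.111111, Gamma_qqq = 0.000000; k1 = (2.000000, 1.750000, -2.756250, 0.777778)
  k2: at (p, q) = (1.100000, 0.837500), (dp/dtau, dq/dtau) = (1.862188, 1.788889); Gamma_ppp = 0.000000, Gamma_ppq = 0.000000, Gamma_pqq = 0.890000, Gamma_qpp = 0.000000, Gamma_qpq = -0.112360, Gamma_qqq = 0.000000; k2 = (1.862188, 1.788889, -2.848110, 0.748595)
  k3: at (p, q) = (1.093109, 0.839444), (dp/dtau, dq/dtau) = (1.857595, 1.787430); Gamma_ppp = 0.000000, Gamma_ppq = 0.000000, Gamma_pqq = 0.890689, Gamma_qpp = 0.000000, Gamma_qpq = -0.112273, Gamma_qqq = 0.000000; k3 = (1.857595, 1.787430, -2.845667, 0.745562)
  k4: at (p, q) = (1.185759, 0.928743), (dp/dtau, dq/dtau) = (1.715433, 1.824556); Gamma_ppp = 0.000000, Gamma_ppq = 0.000000, Gamma_pqq = 0.881424, Gamma_qpp = 0.000000, Gamma_qpq = -0.113453, Gamma_qqq = 0.000000; k4 = (1.715433, 1.824556, -2.934265, 0.710193)
  Y <- Y + (h/6)(k1 + 2k2 + 2k3 + k4): p = 1.1859, q = 0.9288, dp/dtau = 1.7154, dq/dtau = 1.8246
step 2:
  k1: at (p, q) = (1.185917, 0.928787), (dp/dtau, dq/dtau) = (1.715366, 1.824605); Gamma_ppp = 0.000000, Gamma_ppq = 0.000000, Gamma_pqq = 0.881408, Gamma_qpp = 0.000000, Gamma_qpq = -0.113455, Gamma_qqq = 0.000000; k1 = (1.715366, 1.824605, -2.934369, 0.710196)
  k2: at (p, q) = (1.271685, 1.020017), (dp/dtau, dq/dtau) = (1.568647, 1.860115); Gamma_ppp = 0.000000, Gamma_ppq = 0.000000, Gamma_pqq = 0.872832, Gamma_qpp = 0.000000, Gamma_qpq = -0.114570, Gamma_qqq = 0.000000; k2 = (1.568647, 1.860115, -3.020020, 0.668597)
  k3: at (p, q) = (1.264349, 1.021792), (dp/dtau, dq/dtau) = (1.564365, 1.858035); Gamma_ppp = 0.000000, Gamma_ppq = 0.000000, Gamma_pqq = 0.873565, Gamma_qpp = 0.000000, Gamma_qpq = -0.114473, Gamma_qqq = 0.000000; k3 = (1.564365, 1.858035, -3.015802, 0.665467)
  k4: at (p, q) = (1.342353, 1.114590), (dp/dtau, dq/dtau) = (1.413785, 1.891151); Gamma_ppp = 0.000000, Gamma_ppq = 0.000000, Gamma_pqq = 0.865765, Gamma_qpp = 0.000000, Gamma_qpq = -0.115505, Gamma_qqq = 0.000000; k4 = (1.413785, 1.891151, -3.096367, 0.617646)
  Y <- Y + (h/6)(k1 + 2k2 + 2k3 + k4): p = 1.3425, q = 1.1147, dp/dtau = 1.4137, dq/dtau = 1.8912
step 3:
  k1: at (p, q) = (1.342503, 1.114654), (dp/dtau, dq/dtau) = (1.413659, 1.891204); Gamma_ppp = 0.000000, Gamma_ppq = 0.000000, Gamma_pqq = 0.865750, Gamma_qpp = 0.000000, Gamma_qpq = -0.115507, Gamma_qqq = 0.000000; k1 = (1.413659, 1.891204, -3.096487, 0.617619)
  k2: at (p, q) = (1.413186, 1.209214), (dp/dtau, dq/dtau) = (1.258835, 1.922085); Gamma_ppp = 0.000000, Gamma_ppq = 0.000000, Gamma_pqq = 0.858681, Gamma_qpp = 0.000000, Gamma_qpq = -0.116458, Gamma_qqq = 0.000000; k2 = (1.258835, 1.922085, -3.172323, 0.563559)
  k3: at (p, q) = (1.405445, 1.210758), (dp/dtau, dq/dtau) = (1.255043, 1.919382); Gamma_ppp = 0.000000, Gamma_ppq = 0.000000, Gamma_pqq = 0.859456, Gamma_qpp = 0.000000, Gamma_qpq = -0.116353, Gamma_qqq = 0.000000; k3 = (1.255043, 1.919382, -3.166258, 0.560566)
  k4: at (p, q) = (1.468007, 1.306592), (dp/dtau, dq/dtau) = (1.097033, 1.947261); Gamma_ppp = 0.000000, Gamma_ppq = 0.000000, Gamma_pqq = 0.853199, Gamma_qpp = 0.000000, Gamma_qpq = -0.117206, Gamma_qqq = 0.000000; k4 = (1.097033, 1.947261, -3.235182, 0.500753)
  Y <- Y + (h/6)(k1 + 2k2 + 2k3 + k4): p = 1.4681, q = 1.3067, dp/dtau = 1.0968, dq/dtau = 1.9473
step 4:
  k1: at (p, q) = (1.468144, 1.306677), (dp/dtau, dq/dtau) = (1.096845, 1.947315); Gamma_ppp = 0.000000, Gamma_ppq = 0.000000, Gamma_pqq = 0.853186, Gamma_qpp = 0.000000, Gamma_qpq = -0.117208, Gamma_qqq = 0.000000; k1 = (1.096845, 1.947315, -3.235309, 0.500689)
  k2: at (p, q) = (1.522986, 1.404043), (dp/dtau, dq/dtau) = (0.935080, 1.972349); Gamma_ppp = 0.000000, Gamma_ppq = 0.000000, Gamma_pqq = 0.847701, Gamma_qpp = 0.000000, Gamma_qpq = -0.117966, Gamma_qqq = 0.000000; k2 = (0.935080, 1.972349, -3.297695, 0.435131)
  k3: at (p, q) = (1.514898, 1.405295), (dp/dtau, dq/dtau) = (0.931961, 1.969071); Gamma_ppp = 0.000000, Gamma_ppq = 0.000000, Gamma_pqq = 0.848510, Gamma_qpp = 0.000000, Gamma_qpq = -0.117854, Gamma_qqq = 0.000000; k3 = (0.931961, 1.969071, -3.289879, 0.432546)
  k4: at (p, q) = (1.561340, 1.503585), (dp/dtau, dq/dtau) = (0.767857, 1.990569); Gamma_ppp = 0.000000, Gamma_ppq = 0.000000, Gamma_pqq = 0.843866, Gamma_qpp = 0.000000, Gamma_qpq = -0.118502, Gamma_qqq = 0.000000; k4 = (0.767857, 1.990569, -3.343706, 0.362255)
  Y <- Y + (h/6)(k1 + 2k2 + 2k3 + k4): p = 1.5615, q = 1.5037, dp/dtau = 0.7676, dq/dtau = 1.9906

Answer: p = 1.5615, q = 1.5037, dp/dtau = 0.7676, dq/dtau = 1.9906


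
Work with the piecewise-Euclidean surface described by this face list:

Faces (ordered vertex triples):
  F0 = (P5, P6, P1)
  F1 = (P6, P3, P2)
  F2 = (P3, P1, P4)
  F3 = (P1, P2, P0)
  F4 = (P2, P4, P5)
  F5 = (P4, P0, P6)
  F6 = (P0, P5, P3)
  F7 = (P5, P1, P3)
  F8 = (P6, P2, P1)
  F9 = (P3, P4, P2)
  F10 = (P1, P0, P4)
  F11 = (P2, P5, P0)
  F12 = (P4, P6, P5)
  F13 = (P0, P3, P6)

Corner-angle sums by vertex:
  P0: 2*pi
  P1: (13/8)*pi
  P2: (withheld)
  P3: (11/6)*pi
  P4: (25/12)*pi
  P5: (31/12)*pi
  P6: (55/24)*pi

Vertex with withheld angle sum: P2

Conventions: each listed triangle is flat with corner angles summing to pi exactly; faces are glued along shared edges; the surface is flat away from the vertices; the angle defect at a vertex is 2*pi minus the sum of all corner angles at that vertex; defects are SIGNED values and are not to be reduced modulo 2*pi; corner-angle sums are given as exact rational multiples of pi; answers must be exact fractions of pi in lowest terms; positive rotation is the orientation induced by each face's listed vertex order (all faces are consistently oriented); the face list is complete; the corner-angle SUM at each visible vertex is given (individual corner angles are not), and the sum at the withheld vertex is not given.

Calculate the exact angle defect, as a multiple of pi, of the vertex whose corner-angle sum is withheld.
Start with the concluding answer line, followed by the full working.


Answer: defect(P2) = (5/12)*pi

V = 7, E = 21, F = 14; chi = V - E + F = 0
Gauss-Bonnet: total defect = 2*pi*chi = 0; visible defects sum to (-5/12)*pi


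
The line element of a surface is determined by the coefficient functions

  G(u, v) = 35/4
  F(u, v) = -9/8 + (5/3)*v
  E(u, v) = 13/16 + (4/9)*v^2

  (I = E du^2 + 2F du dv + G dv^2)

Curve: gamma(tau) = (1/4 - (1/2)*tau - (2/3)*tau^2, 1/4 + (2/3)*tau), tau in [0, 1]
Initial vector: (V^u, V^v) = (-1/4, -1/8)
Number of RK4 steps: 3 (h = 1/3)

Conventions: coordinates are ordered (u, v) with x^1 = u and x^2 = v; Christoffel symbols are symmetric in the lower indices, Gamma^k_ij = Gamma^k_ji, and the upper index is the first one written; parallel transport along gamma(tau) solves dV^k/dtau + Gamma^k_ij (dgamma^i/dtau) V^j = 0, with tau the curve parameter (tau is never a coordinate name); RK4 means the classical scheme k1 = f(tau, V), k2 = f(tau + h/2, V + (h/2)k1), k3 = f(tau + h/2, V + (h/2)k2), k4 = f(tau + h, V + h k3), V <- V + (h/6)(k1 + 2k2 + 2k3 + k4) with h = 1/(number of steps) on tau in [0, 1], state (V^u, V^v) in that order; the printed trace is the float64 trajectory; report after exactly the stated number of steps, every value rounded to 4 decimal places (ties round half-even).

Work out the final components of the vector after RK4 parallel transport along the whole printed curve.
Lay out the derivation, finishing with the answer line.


gamma'(tau) = (-1/2 - (4/3)*tau, 2/3); f(tau, V)^k = -Gamma^k_ij(gamma(tau)) gamma'^i(tau) V^j; h = 1/3; intermediate values shown to 6 dp
curve data and Christoffel symbols at the stage parameters:
  tau = 0.000000: gamma = (0.250000, 0.250000), gamma' = (-0.500000, 0.666667); Gamma_uuu = -0.011488, Gamma_uuv = 0.141916, Gamma_uvv = 2.128738, Gamma_vuu = -0.013628, Gamma_vuv = 0.011488, Gamma_vvv = 0.172326
  tau = 0.166667: gamma = (0.148148, 0.361111), gamma' = (-0.722222, 0.666667); Gamma_uuu = -0.011435, Gamma_uuv = 0.191251, Gamma_uvv = 1.986071, Gamma_vuu = -0.019026, Gamma_vuv = 0.011435, Gamma_vvv = 0.118744
  tau = 0.333333: gamma = (0.009259, 0.472222), gamma' = (-0.944444, 0.666667); Gamma_uuu = -0.009022, Gamma_uuv = 0.233571, Gamma_uvv = 1.854830, Gamma_vuu = -0.024334, Gamma_vuv = 0.009022, Gamma_vvv = 0.071642
  tau = 0.500000: gamma = (-0.166667, 0.583333), gamma' = (-1.166667, 0.666667); Gamma_uuu = -0.004710, Gamma_uuv = 0.269762, Gamma_uvv = 1.734184, Gamma_vuu = -0.029712, Gamma_vuv = 0.004710, Gamma_vvv = 0.030279
  tau = 0.666667: gamma = (-0.379630, 0.694444), gamma' = (-1.388889, 0.666667); Gamma_uuu = 0.001113, Gamma_uuv = 0.300611, Gamma_uvv = 1.623301, Gamma_vuu = -0.035277, Gamma_vuv = -0.001113, Gamma_vvv = -0.006012
  tau = 0.833333: gamma = (-0.629630, 0.805556), gamma' = (-1.611111, 0.666667); Gamma_uuu = 0.008127, Gamma_uuv = 0.326815, Gamma_uvv = 1.521378, Gamma_vuu = -0.041119, Gamma_vuv = -0.008127, Gamma_vvv = -0.037833
  tau = 1.000000: gamma = (-0.916667, 0.916667), gamma' = (-1.833333, 0.666667); Gamma_uuu = 0.016064, Gamma_uuv = 0.348982, Gamma_uvv = 1.427654, Gamma_vuu = -0.047300, Gamma_vuv = -0.016064, Gamma_vvv = -0.065717
step 0: V^u = -0.2500, V^v = -0.1250
step 1: k1 = (0.193614, 0.017261), k2 = (0.174387, 0.013311), k3 = (0.175603, 0.013426), k4 = (0.153893, 0.010281); V <- V + (h/6)(k1 + 2k2 + 2k3 + k4): V^u = -0.1918, V^v = -0.1205
step 2: k1 = (0.153923, 0.010290), k2 = (0.130739, 0.008026), k3 = (0.131773, 0.008178), k4 = (0.107690, 0.006846); V <- V + (h/6)(k1 + 2k2 + 2k3 + k4): V^u = -0.1481, V^v = -0.1177
step 3: k1 = (0.107717, 0.006857), k2 = (0.083523, 0.006503), k3 = (0.084377, 0.006747), k4 = (0.060412, 0.007461); V <- V + (h/6)(k1 + 2k2 + 2k3 + k4): V^u = -0.1201, V^v = -0.1155

Answer: V^u = -0.1201, V^v = -0.1155


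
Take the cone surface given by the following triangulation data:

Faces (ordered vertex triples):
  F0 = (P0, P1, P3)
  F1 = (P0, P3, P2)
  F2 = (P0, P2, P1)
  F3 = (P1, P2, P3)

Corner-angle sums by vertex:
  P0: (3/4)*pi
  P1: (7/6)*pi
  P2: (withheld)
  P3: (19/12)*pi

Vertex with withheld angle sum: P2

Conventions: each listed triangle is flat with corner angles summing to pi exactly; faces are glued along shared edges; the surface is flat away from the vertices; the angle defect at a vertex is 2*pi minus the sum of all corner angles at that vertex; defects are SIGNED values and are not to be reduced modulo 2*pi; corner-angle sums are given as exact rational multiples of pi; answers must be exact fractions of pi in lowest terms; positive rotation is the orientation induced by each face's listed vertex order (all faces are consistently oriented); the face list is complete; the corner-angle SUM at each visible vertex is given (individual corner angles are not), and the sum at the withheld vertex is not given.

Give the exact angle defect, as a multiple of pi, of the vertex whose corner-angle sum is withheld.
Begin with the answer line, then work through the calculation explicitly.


Answer: defect(P2) = (3/2)*pi

V = 4, E = 6, F = 4; chi = V - E + F = 2
Gauss-Bonnet: total defect = 2*pi*chi = 4*pi; visible defects sum to (5/2)*pi
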